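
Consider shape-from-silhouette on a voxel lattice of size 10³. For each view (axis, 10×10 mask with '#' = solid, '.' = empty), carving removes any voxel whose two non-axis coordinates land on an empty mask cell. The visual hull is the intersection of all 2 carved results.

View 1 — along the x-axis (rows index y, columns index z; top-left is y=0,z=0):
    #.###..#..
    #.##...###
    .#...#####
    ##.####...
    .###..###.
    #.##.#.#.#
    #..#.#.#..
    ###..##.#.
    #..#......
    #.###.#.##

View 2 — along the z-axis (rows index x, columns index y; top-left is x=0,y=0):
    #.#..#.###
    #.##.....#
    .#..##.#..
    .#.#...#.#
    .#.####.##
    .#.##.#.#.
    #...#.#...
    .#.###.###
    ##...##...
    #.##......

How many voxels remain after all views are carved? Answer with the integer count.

full grid |V| = 1000
carve view 1 (along x, YZ-mask fill 54/100): 540 voxels remain
carve view 2 (along z, XY-mask fill 47/100): 258 voxels remain

voxel count = 258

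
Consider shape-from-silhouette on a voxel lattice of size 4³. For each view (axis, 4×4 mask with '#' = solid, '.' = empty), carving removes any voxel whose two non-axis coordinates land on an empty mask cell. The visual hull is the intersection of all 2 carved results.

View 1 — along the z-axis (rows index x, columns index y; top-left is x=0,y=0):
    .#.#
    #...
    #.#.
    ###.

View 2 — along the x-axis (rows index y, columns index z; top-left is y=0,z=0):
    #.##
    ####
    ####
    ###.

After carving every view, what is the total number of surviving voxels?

before carving: 64 voxels (4×4×4)
after view 1 [z-axis, 8 of 16 cells solid] → remaining = 32
after view 2 [x-axis, 14 of 16 cells solid] → remaining = 28

remaining voxels: 28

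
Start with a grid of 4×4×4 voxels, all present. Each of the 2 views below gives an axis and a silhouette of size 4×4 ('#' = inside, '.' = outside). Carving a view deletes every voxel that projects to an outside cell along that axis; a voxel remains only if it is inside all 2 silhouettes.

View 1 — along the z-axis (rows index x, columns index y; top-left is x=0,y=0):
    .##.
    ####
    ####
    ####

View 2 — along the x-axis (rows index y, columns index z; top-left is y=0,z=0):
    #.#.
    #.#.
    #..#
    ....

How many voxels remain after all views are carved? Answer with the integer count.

before carving: 64 voxels (4×4×4)
carve view 1 (along z, XY-mask fill 14/16): 56 voxels remain
carve view 2 (along x, YZ-mask fill 6/16): 22 voxels remain

22 voxels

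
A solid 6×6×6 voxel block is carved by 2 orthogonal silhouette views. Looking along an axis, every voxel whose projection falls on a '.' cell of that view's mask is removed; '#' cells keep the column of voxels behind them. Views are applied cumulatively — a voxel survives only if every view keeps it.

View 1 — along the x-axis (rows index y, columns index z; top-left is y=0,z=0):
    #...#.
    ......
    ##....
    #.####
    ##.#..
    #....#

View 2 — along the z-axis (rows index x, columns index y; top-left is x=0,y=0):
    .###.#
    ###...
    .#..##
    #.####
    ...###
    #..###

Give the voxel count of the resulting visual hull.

before carving: 216 voxels (6×6×6)
after view 1 [x-axis, 14 of 36 cells solid] → remaining = 84
after view 2 [z-axis, 22 of 36 cells solid] → remaining = 54

remaining voxels: 54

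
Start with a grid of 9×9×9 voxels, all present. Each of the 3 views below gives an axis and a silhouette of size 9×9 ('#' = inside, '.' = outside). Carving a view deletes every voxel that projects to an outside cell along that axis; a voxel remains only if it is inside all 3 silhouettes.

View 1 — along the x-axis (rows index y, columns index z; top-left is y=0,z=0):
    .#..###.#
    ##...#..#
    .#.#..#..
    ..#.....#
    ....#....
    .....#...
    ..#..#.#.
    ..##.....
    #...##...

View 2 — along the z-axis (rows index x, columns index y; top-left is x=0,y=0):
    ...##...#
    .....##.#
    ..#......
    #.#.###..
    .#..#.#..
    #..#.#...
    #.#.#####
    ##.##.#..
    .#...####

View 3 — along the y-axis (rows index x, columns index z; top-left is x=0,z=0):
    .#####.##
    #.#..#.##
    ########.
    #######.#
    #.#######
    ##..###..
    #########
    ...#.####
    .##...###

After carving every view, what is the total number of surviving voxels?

69 voxels

start: 9×9×9 = 729 voxels
V1 x: intersect with YZ mask (24 set) -- 216 left
V2 z: intersect with XY mask (35 set) -- 91 left
V3 y: intersect with XZ mask (60 set) -- 69 left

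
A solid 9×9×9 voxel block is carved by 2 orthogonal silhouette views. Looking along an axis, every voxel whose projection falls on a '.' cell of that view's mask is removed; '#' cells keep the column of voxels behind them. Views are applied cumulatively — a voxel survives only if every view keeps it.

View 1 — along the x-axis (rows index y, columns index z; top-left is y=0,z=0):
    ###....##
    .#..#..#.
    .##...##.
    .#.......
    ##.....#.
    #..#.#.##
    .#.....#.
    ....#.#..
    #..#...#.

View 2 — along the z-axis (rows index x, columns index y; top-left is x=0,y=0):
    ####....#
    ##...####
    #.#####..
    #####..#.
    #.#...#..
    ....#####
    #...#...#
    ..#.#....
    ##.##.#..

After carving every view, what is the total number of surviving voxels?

|visual hull| = 132

start: 9×9×9 = 729 voxels
after view 1 [x-axis, 28 of 81 cells solid] → remaining = 252
after view 2 [z-axis, 41 of 81 cells solid] → remaining = 132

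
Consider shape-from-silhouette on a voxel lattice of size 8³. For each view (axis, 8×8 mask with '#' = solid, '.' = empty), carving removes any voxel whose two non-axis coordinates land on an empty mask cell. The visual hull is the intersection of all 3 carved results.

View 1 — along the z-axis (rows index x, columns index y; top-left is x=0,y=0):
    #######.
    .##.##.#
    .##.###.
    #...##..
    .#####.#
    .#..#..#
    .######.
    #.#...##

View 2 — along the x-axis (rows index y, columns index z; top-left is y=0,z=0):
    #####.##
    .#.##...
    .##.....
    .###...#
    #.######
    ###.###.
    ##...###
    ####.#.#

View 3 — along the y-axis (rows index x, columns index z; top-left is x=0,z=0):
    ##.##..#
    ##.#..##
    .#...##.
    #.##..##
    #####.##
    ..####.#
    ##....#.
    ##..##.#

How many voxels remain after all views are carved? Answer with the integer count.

full grid |V| = 512
[1] z-view keeps 39 columns → grid now 312
[2] x-view keeps 40 columns → grid now 192
[3] y-view keeps 38 columns → grid now 119

119 voxels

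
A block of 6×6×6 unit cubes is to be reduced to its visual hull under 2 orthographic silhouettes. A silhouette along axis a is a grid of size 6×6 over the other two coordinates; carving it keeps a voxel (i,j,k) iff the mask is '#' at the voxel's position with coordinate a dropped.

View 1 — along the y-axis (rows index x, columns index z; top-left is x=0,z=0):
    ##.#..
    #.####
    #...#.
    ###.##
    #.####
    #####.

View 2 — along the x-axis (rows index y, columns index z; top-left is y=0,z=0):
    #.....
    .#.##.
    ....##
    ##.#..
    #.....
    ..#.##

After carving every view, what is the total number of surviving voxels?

remaining voxels: 57

initial block: 6^3 = 216
carve view 1 (along y, XZ-mask fill 25/36): 150 voxels remain
carve view 2 (along x, YZ-mask fill 13/36): 57 voxels remain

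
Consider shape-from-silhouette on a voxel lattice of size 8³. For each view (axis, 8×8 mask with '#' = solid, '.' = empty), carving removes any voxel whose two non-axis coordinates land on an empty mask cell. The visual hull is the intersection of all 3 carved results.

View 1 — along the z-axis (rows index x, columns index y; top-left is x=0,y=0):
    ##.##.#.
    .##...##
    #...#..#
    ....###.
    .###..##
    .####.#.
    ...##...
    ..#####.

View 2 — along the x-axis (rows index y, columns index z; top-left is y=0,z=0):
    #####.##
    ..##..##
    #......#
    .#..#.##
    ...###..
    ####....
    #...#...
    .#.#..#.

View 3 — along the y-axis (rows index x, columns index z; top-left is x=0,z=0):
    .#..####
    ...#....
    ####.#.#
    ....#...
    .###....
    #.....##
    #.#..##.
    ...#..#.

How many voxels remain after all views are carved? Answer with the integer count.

43 voxels

start: 8×8×8 = 512 voxels
after view 1 [z-axis, 32 of 64 cells solid] → remaining = 256
after view 2 [x-axis, 29 of 64 cells solid] → remaining = 105
after view 3 [y-axis, 25 of 64 cells solid] → remaining = 43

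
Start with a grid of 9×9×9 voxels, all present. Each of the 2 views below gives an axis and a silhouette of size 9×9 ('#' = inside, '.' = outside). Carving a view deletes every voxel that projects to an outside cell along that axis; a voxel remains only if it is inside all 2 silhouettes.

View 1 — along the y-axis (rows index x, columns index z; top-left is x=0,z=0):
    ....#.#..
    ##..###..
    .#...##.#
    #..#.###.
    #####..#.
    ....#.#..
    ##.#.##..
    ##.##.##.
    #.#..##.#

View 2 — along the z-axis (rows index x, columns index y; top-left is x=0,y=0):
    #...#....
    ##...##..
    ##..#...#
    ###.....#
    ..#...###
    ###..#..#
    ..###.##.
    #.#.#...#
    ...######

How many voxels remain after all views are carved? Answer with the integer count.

173 voxels

full grid |V| = 729
carve view 1 (along y, XZ-mask fill 40/81): 360 voxels remain
carve view 2 (along z, XY-mask fill 38/81): 173 voxels remain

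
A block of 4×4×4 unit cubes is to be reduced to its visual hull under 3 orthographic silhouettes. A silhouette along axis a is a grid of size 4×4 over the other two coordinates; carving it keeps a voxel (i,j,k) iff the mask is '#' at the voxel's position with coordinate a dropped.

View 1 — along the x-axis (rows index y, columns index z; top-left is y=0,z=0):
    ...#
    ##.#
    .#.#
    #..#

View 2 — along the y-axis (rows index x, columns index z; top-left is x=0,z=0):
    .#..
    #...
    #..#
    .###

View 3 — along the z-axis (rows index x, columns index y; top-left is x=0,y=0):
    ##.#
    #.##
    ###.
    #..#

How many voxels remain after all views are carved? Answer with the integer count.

8 voxels

initial block: 4^3 = 64
carve view 1 (along x, YZ-mask fill 8/16): 32 voxels remain
carve view 2 (along y, XZ-mask fill 7/16): 16 voxels remain
carve view 3 (along z, XY-mask fill 11/16): 8 voxels remain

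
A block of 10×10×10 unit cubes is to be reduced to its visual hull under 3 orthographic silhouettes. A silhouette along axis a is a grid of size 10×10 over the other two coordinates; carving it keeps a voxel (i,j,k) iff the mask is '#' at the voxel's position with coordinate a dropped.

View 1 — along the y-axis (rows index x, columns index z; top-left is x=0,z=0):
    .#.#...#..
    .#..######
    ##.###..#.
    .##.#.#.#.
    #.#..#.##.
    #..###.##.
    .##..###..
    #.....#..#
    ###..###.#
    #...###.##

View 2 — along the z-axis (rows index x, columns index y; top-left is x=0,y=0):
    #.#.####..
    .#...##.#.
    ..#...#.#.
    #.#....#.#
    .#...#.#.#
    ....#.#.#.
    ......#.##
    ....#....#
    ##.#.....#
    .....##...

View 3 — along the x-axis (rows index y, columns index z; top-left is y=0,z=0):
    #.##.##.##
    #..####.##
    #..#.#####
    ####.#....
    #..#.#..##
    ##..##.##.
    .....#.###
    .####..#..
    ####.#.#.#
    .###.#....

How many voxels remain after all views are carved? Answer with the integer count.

104 voxels

before carving: 1000 voxels (10×10×10)
V1 y: intersect with XZ mask (53 set) -- 530 left
V2 z: intersect with XY mask (35 set) -- 183 left
V3 x: intersect with YZ mask (57 set) -- 104 left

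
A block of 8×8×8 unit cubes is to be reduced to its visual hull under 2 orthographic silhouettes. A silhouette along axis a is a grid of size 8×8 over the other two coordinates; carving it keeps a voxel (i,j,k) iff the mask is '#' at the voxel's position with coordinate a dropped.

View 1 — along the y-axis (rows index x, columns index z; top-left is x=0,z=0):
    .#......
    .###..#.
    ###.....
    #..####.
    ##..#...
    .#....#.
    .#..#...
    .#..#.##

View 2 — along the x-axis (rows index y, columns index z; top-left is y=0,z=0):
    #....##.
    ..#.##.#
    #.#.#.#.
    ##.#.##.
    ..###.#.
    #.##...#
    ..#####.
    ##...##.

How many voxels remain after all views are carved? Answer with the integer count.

initial block: 8^3 = 512
V1 y: intersect with XZ mask (24 set) -- 192 left
V2 x: intersect with YZ mask (33 set) -- 94 left

voxel count = 94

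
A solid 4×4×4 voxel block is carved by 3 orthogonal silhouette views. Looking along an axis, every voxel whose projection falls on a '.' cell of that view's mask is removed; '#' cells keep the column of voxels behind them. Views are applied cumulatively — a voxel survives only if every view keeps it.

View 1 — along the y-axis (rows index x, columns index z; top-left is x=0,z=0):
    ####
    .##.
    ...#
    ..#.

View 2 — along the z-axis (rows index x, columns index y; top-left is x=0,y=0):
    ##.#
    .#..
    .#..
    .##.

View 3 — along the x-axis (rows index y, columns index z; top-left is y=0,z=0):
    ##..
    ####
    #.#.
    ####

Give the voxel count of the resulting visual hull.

|visual hull| = 15

full grid |V| = 64
[1] y-view keeps 8 columns → grid now 32
[2] z-view keeps 7 columns → grid now 17
[3] x-view keeps 12 columns → grid now 15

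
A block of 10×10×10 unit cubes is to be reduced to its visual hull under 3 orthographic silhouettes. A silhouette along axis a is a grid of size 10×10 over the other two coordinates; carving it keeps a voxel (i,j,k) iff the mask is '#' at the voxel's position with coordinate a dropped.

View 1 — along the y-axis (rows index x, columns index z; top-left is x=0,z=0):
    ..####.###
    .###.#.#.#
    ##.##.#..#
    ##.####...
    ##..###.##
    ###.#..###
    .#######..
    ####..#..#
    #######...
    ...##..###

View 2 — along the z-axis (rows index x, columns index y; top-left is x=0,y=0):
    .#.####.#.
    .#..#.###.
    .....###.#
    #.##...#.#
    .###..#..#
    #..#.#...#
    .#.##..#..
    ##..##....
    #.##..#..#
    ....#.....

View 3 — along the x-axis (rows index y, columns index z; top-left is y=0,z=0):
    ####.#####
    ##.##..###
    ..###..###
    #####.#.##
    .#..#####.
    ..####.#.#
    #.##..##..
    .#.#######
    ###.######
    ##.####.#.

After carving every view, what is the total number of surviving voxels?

voxel count = 193

before carving: 1000 voxels (10×10×10)
[1] y-view keeps 64 columns → grid now 640
[2] z-view keeps 43 columns → grid now 281
[3] x-view keeps 71 columns → grid now 193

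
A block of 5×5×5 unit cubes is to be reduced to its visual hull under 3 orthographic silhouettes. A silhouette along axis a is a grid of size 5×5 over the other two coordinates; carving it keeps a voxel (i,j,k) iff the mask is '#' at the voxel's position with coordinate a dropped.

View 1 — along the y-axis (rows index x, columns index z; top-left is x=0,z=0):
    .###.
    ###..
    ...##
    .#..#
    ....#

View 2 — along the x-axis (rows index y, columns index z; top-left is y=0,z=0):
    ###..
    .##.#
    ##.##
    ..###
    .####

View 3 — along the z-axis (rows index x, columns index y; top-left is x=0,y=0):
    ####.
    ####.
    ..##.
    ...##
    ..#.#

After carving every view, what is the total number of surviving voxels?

remaining voxels: 25

start: 5×5×5 = 125 voxels
step 1: project along y, AND mask (11/25) → |grid| = 55
step 2: project along x, AND mask (17/25) → |grid| = 40
step 3: project along z, AND mask (14/25) → |grid| = 25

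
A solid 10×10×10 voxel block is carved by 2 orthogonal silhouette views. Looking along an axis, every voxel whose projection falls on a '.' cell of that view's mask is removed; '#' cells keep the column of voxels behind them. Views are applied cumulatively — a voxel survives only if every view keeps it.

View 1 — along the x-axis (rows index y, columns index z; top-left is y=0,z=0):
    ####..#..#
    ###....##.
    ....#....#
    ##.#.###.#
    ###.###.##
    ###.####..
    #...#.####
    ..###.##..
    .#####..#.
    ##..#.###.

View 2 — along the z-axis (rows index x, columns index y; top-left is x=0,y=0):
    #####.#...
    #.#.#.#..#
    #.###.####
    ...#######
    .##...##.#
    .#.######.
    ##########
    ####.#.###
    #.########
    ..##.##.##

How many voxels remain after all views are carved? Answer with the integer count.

start: 10×10×10 = 1000 voxels
V1 x: intersect with YZ mask (58 set) -- 580 left
V2 z: intersect with XY mask (71 set) -- 410 left

remaining voxels: 410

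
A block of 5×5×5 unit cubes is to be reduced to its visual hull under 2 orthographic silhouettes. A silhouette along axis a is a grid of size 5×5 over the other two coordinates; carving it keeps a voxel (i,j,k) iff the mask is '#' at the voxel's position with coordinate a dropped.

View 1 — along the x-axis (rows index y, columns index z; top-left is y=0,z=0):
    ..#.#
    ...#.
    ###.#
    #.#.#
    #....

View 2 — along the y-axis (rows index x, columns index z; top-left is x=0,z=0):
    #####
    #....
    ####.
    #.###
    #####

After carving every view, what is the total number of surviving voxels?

start: 5×5×5 = 125 voxels
V1 x: intersect with YZ mask (11 set) -- 55 left
V2 y: intersect with XZ mask (19 set) -- 43 left

voxel count = 43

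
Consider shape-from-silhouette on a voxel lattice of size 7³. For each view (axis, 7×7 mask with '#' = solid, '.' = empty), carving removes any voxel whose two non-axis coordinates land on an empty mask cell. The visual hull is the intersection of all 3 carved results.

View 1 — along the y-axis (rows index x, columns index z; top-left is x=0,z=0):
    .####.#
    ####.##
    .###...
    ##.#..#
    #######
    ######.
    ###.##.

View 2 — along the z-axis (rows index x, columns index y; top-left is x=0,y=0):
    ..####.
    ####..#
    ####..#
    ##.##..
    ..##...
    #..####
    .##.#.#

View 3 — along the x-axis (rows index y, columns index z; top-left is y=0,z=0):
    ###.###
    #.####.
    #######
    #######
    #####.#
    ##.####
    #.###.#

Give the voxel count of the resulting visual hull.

|visual hull| = 124

initial block: 7^3 = 343
  1. axis=1 (XZ plane), |mask|=36  ⇒  voxels=252
  2. axis=2 (XY plane), |mask|=29  ⇒  voxels=145
  3. axis=0 (YZ plane), |mask|=42  ⇒  voxels=124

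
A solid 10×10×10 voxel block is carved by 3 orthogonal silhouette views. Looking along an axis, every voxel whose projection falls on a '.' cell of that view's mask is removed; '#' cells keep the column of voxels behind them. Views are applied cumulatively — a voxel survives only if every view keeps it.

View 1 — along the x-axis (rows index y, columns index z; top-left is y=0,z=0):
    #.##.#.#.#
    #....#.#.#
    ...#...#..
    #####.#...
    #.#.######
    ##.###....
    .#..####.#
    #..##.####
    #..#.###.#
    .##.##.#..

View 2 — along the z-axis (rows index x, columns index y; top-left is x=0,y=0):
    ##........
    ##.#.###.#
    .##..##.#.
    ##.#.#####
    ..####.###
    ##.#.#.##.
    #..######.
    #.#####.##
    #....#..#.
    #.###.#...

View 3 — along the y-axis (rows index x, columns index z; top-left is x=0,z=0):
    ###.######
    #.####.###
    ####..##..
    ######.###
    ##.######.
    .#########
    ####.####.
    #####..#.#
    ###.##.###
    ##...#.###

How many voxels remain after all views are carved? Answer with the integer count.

remaining voxels: 253

initial block: 10^3 = 1000
  1. axis=0 (YZ plane), |mask|=55  ⇒  voxels=550
  2. axis=2 (XY plane), |mask|=58  ⇒  voxels=323
  3. axis=1 (XZ plane), |mask|=78  ⇒  voxels=253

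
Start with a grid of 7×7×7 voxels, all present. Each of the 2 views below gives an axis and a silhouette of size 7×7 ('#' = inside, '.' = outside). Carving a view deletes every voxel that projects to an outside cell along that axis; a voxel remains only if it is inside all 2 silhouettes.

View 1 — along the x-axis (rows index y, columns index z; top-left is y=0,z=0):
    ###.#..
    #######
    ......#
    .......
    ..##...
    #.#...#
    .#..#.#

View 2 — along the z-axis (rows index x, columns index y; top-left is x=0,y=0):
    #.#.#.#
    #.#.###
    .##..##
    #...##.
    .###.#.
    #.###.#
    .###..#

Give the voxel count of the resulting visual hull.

78 voxels

initial block: 7^3 = 343
step 1: project along x, AND mask (20/49) → |grid| = 140
step 2: project along z, AND mask (29/49) → |grid| = 78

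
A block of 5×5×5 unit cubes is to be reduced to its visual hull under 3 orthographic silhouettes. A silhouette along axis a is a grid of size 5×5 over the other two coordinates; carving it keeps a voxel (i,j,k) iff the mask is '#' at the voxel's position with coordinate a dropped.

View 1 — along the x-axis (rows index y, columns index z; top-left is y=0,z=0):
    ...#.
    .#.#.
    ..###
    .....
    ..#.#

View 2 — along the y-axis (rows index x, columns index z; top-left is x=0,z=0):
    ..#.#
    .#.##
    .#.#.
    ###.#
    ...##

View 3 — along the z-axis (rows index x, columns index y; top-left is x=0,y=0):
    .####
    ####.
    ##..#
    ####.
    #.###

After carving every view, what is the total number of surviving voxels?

full grid |V| = 125
after view 1 [x-axis, 8 of 25 cells solid] → remaining = 40
after view 2 [y-axis, 13 of 25 cells solid] → remaining = 24
after view 3 [z-axis, 19 of 25 cells solid] → remaining = 19

voxel count = 19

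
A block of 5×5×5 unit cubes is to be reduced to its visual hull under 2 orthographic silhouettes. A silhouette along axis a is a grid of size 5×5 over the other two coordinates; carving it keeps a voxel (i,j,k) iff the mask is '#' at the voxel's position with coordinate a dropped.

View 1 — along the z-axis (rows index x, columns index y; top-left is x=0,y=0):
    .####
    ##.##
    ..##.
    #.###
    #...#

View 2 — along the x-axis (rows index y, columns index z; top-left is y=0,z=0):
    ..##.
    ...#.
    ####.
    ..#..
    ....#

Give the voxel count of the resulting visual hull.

28 voxels

start: 5×5×5 = 125 voxels
V1 z: intersect with XY mask (16 set) -- 80 left
V2 x: intersect with YZ mask (9 set) -- 28 left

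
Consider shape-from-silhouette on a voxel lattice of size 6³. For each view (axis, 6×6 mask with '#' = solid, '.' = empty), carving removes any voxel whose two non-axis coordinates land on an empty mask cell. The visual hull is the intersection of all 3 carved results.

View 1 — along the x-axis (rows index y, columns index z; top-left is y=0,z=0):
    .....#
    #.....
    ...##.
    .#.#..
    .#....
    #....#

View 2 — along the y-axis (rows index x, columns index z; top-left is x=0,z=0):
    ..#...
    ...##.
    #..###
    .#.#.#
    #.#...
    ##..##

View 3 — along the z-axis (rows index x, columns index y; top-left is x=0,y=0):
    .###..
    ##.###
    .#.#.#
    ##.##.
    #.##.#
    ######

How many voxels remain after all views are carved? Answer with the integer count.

voxel count = 17

before carving: 216 voxels (6×6×6)
after view 1 [x-axis, 9 of 36 cells solid] → remaining = 54
after view 2 [y-axis, 16 of 36 cells solid] → remaining = 25
after view 3 [z-axis, 25 of 36 cells solid] → remaining = 17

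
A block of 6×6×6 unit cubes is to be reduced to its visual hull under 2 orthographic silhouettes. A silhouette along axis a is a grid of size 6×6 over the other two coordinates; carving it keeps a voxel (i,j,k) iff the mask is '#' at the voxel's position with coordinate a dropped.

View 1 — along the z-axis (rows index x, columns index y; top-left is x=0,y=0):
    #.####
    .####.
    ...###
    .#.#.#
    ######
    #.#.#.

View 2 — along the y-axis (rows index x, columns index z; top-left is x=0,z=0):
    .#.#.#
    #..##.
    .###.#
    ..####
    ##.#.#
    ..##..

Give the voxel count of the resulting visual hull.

start: 6×6×6 = 216 voxels
step 1: project along z, AND mask (24/36) → |grid| = 144
step 2: project along y, AND mask (20/36) → |grid| = 81

81 voxels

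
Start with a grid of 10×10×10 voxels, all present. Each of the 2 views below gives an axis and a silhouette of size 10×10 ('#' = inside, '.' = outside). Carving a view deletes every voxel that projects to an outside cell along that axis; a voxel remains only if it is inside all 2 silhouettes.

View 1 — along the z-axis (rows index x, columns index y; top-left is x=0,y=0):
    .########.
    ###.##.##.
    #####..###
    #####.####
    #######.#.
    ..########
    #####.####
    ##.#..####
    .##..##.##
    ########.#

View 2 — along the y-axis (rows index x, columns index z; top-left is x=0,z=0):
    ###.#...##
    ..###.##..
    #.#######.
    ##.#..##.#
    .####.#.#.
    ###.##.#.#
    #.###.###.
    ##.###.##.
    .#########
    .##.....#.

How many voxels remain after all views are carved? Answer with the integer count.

|visual hull| = 498

initial block: 10^3 = 1000
[1] z-view keeps 79 columns → grid now 790
[2] y-view keeps 64 columns → grid now 498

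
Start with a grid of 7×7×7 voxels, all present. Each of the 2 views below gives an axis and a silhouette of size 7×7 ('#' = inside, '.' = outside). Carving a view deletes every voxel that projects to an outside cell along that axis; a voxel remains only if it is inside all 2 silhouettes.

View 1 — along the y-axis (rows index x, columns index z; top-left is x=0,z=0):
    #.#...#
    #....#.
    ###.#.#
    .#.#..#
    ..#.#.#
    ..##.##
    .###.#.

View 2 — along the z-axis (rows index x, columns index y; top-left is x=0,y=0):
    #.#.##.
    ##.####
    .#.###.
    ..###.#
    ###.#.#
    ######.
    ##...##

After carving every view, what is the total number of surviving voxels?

remaining voxels: 111

initial block: 7^3 = 343
[1] y-view keeps 24 columns → grid now 168
[2] z-view keeps 33 columns → grid now 111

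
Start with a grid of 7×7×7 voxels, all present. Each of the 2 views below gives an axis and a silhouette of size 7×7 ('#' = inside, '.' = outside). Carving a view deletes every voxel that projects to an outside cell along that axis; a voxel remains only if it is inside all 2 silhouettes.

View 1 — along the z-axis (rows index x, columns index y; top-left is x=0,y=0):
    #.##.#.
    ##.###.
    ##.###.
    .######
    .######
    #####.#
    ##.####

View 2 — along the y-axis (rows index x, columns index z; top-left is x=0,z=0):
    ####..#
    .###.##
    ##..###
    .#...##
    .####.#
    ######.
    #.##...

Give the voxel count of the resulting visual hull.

full grid |V| = 343
V1 z: intersect with XY mask (38 set) -- 266 left
V2 y: intersect with XZ mask (32 set) -- 172 left

remaining voxels: 172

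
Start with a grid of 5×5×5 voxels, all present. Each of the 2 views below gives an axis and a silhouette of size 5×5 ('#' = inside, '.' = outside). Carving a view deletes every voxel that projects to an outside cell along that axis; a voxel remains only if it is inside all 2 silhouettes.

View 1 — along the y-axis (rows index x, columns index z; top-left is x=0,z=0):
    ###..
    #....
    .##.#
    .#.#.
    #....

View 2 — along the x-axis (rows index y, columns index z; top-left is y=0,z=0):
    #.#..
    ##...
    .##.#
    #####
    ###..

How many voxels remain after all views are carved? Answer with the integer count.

remaining voxels: 35

start: 5×5×5 = 125 voxels
[1] y-view keeps 10 columns → grid now 50
[2] x-view keeps 15 columns → grid now 35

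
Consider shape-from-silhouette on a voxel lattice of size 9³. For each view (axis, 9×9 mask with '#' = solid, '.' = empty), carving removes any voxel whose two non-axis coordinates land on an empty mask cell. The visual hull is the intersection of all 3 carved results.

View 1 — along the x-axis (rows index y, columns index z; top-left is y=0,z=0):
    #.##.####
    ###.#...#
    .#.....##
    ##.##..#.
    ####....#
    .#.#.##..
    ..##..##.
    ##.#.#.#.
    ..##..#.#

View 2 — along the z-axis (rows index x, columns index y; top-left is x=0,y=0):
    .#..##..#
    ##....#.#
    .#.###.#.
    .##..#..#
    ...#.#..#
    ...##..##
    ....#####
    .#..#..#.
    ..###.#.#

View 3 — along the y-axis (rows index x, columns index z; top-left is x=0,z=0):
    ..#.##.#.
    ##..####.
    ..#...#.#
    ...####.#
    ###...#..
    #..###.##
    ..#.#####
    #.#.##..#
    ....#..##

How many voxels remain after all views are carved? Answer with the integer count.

remaining voxels: 76

start: 9×9×9 = 729 voxels
  1. axis=0 (YZ plane), |mask|=42  ⇒  voxels=378
  2. axis=2 (XY plane), |mask|=37  ⇒  voxels=168
  3. axis=1 (XZ plane), |mask|=42  ⇒  voxels=76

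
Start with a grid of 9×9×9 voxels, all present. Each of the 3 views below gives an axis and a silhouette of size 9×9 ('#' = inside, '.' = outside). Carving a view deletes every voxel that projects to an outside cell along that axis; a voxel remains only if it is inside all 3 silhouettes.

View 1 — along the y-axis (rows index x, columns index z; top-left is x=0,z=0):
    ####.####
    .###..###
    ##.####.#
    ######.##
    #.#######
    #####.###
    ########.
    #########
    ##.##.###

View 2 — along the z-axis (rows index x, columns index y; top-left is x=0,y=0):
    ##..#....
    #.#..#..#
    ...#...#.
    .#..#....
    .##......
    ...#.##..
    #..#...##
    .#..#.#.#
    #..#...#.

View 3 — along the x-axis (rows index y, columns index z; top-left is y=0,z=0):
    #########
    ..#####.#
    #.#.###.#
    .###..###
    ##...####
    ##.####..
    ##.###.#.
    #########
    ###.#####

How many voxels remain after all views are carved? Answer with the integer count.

start: 9×9×9 = 729 voxels
  1. axis=1 (XZ plane), |mask|=69  ⇒  voxels=621
  2. axis=2 (XY plane), |mask|=27  ⇒  voxels=207
  3. axis=0 (YZ plane), |mask|=62  ⇒  voxels=158

remaining voxels: 158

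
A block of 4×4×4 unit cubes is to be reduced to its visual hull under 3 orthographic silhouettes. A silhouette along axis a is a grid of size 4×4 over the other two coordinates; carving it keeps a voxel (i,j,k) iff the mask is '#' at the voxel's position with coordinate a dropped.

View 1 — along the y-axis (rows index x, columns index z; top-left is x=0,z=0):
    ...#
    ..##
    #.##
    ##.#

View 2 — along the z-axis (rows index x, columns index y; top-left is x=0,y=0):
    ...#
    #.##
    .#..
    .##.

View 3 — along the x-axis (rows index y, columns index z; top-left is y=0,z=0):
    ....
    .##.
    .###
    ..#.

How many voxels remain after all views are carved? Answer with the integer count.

full grid |V| = 64
[1] y-view keeps 9 columns → grid now 36
[2] z-view keeps 7 columns → grid now 16
[3] x-view keeps 6 columns → grid now 7

7 voxels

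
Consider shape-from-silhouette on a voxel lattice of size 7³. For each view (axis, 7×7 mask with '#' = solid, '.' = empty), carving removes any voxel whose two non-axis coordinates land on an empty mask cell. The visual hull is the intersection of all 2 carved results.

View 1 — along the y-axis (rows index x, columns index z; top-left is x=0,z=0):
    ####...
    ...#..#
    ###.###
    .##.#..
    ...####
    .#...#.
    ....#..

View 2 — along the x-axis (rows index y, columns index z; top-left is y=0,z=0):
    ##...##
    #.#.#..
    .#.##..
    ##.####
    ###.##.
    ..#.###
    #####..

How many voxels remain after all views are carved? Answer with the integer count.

initial block: 7^3 = 343
after view 1 [y-axis, 22 of 49 cells solid] → remaining = 154
after view 2 [x-axis, 30 of 49 cells solid] → remaining = 96

|visual hull| = 96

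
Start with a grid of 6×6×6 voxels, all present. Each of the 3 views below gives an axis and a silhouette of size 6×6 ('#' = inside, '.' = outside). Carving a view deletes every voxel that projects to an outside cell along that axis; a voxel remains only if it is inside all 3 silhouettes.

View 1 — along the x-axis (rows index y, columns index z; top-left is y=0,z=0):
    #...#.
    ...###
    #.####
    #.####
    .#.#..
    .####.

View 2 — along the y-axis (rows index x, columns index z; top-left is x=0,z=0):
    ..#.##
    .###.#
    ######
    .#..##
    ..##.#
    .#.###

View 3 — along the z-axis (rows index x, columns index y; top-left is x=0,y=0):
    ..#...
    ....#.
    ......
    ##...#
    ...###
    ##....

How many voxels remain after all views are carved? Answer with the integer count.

start: 6×6×6 = 216 voxels
step 1: project along x, AND mask (21/36) → |grid| = 126
step 2: project along y, AND mask (23/36) → |grid| = 81
step 3: project along z, AND mask (10/36) → |grid| = 20

remaining voxels: 20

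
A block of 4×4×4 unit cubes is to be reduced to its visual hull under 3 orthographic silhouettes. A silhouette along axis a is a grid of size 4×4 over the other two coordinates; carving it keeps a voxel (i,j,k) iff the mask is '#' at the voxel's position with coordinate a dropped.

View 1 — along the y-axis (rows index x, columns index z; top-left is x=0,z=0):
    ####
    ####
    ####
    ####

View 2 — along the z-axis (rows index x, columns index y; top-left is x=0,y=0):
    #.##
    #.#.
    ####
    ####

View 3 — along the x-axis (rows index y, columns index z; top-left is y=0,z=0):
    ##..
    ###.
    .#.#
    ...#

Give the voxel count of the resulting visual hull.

|visual hull| = 25

initial block: 4^3 = 64
  1. axis=1 (XZ plane), |mask|=16  ⇒  voxels=64
  2. axis=2 (XY plane), |mask|=13  ⇒  voxels=52
  3. axis=0 (YZ plane), |mask|=8  ⇒  voxels=25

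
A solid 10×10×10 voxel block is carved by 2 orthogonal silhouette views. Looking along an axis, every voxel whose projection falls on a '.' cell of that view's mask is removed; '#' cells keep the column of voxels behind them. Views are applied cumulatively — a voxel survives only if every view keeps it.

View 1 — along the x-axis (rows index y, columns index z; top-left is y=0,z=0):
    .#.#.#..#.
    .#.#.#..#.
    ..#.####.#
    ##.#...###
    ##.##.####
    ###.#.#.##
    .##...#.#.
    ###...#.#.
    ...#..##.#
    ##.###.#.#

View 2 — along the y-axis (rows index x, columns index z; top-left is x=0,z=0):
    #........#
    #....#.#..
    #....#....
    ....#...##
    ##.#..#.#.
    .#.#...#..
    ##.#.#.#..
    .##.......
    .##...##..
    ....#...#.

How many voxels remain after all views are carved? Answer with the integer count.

before carving: 1000 voxels (10×10×10)
carve view 1 (along x, YZ-mask fill 55/100): 550 voxels remain
carve view 2 (along y, XZ-mask fill 31/100): 176 voxels remain

remaining voxels: 176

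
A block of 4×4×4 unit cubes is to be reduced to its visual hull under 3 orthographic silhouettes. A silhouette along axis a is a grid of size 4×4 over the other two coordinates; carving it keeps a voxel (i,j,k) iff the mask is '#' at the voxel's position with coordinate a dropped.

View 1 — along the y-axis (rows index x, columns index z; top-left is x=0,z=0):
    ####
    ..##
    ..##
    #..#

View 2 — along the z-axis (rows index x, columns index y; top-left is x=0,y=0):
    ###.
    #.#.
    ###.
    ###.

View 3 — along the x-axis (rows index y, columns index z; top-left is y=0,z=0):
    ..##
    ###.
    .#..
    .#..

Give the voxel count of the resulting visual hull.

|visual hull| = 13

full grid |V| = 64
step 1: project along y, AND mask (10/16) → |grid| = 40
step 2: project along z, AND mask (11/16) → |grid| = 28
step 3: project along x, AND mask (7/16) → |grid| = 13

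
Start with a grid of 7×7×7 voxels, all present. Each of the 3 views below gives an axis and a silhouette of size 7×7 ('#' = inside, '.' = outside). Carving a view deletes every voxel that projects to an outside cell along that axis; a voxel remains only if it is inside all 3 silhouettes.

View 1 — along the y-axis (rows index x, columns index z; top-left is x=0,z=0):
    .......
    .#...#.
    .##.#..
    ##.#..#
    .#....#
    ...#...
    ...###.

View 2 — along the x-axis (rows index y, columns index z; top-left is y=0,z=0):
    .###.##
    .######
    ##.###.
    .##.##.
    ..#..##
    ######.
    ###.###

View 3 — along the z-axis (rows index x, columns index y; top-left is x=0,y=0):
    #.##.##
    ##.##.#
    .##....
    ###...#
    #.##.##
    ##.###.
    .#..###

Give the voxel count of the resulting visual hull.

full grid |V| = 343
  1. axis=1 (XZ plane), |mask|=15  ⇒  voxels=105
  2. axis=0 (YZ plane), |mask|=35  ⇒  voxels=77
  3. axis=2 (XY plane), |mask|=30  ⇒  voxels=45

45 voxels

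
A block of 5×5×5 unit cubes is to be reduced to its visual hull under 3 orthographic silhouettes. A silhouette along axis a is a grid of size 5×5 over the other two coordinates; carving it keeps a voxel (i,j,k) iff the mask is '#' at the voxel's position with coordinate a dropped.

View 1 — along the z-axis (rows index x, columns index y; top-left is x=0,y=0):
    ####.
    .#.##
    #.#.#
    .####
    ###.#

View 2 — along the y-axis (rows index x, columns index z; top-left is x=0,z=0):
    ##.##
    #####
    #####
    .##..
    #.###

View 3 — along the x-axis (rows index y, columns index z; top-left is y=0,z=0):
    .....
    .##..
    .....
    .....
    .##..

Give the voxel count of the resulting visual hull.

initial block: 5^3 = 125
step 1: project along z, AND mask (18/25) → |grid| = 90
step 2: project along y, AND mask (20/25) → |grid| = 70
step 3: project along x, AND mask (4/25) → |grid| = 13

13 voxels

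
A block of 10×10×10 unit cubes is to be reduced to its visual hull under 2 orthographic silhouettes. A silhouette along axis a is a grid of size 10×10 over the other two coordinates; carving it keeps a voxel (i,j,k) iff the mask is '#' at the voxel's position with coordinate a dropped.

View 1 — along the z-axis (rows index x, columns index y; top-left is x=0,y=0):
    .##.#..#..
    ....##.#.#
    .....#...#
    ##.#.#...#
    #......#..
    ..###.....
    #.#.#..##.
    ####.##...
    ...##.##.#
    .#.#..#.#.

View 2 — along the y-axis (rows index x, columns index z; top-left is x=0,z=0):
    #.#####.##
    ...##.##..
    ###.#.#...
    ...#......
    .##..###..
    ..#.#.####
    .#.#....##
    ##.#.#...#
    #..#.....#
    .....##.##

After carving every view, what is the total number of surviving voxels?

before carving: 1000 voxels (10×10×10)
after view 1 [z-axis, 40 of 100 cells solid] → remaining = 400
after view 2 [y-axis, 45 of 100 cells solid] → remaining = 172

|visual hull| = 172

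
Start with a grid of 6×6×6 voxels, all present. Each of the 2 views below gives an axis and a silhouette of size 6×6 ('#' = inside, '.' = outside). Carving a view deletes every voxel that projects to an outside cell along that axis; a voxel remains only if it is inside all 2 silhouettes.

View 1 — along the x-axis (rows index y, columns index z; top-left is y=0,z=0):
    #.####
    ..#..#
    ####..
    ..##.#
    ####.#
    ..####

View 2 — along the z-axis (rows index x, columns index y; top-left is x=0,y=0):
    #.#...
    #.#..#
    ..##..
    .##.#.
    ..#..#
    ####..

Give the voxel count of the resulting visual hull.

remaining voxels: 62

start: 6×6×6 = 216 voxels
after view 1 [x-axis, 23 of 36 cells solid] → remaining = 138
after view 2 [z-axis, 16 of 36 cells solid] → remaining = 62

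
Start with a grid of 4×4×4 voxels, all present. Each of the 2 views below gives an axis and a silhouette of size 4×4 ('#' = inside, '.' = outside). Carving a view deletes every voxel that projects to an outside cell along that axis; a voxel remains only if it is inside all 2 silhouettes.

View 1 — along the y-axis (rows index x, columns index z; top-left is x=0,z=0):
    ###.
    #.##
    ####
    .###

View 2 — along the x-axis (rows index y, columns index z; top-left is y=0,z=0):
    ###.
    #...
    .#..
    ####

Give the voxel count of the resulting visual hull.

29 voxels

start: 4×4×4 = 64 voxels
step 1: project along y, AND mask (13/16) → |grid| = 52
step 2: project along x, AND mask (9/16) → |grid| = 29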